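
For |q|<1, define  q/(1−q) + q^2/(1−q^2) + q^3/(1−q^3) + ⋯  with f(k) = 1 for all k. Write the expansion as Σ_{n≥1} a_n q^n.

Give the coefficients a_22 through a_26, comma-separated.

4, 2, 8, 3, 4

n=22: 22·1 11·2 2·11 1·22  f→[1+1+1+1]=4
d|23:{1,23}  Σf=1+1=2
n=24: 24·1 12·2 8·3 6·4 4·6 3·8 2·12 1·24  f→[1+1+1+1+1+1+1+1]=8
q^25  k|25↦f(k): 25:1 5:1 1:1  a_25=3
[q^26] f(1)=1,f(2)=1,f(13)=1,f(26)=1 ⇒ 4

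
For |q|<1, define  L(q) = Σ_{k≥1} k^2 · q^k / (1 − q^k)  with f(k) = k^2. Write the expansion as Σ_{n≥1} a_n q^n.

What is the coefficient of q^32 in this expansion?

a_32 = 1365

d|32:{1,2,4,8,16,32}  Σf=1+4+16+64+256+1024=1365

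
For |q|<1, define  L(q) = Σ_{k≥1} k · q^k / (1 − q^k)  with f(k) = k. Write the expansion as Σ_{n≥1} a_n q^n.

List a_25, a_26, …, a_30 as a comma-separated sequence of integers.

31, 42, 40, 56, 30, 72

n=25: 25·1 5·5 1·25  f→[25+5+1]=31
n=26: 1·26 2·13 13·2 26·1  f→[1+2+13+26]=42
[q^27] f(1)=1,f(3)=3,f(9)=9,f(27)=27 ⇒ 40
q^28  k|28↦f(k): 28:28 14:14 7:7 4:4 2:2 1:1  a_28=56
n=29: 29·1 1·29  f→[29+1]=30
n=30: 30·1 15·2 10·3 6·5 5·6 3·10 2·15 1·30  f→[30+15+10+6+5+3+2+1]=72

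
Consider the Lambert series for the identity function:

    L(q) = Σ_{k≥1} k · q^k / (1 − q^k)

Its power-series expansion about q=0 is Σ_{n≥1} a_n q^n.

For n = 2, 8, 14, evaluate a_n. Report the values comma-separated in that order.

n=2: 1·2 2·1  f→[1+2]=3
[q^8] f(1)=1,f(2)=2,f(4)=4,f(8)=8 ⇒ 15
n=14: 1·14 2·7 7·2 14·1  f→[1+2+7+14]=24

3, 15, 24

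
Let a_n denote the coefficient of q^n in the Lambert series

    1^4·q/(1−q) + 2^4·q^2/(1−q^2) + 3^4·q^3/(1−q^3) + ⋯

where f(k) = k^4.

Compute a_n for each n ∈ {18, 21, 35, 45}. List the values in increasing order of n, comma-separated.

112931, 196964, 1503652, 4158518

d|18:{18,9,6,3,2,1}  Σf=104976+6561+1296+81+16+1=112931
d|21:{1,3,7,21}  Σf=1+81+2401+194481=196964
[q^35] f(35)=1500625,f(7)=2401,f(5)=625,f(1)=1 ⇒ 1503652
[q^45] f(1)=1,f(3)=81,f(5)=625,f(9)=6561,f(15)=50625,f(45)=4100625 ⇒ 4158518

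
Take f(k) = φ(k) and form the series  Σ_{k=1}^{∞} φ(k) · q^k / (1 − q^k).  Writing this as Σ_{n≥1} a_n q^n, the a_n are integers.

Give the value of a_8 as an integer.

n=8: 1·8 2·4 4·2 8·1  φ→[1+1+2+4]=8

a_8 = 8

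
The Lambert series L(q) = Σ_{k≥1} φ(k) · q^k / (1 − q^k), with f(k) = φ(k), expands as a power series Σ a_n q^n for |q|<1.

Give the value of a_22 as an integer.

[q^22] φ(22)=10,φ(11)=10,φ(2)=1,φ(1)=1 ⇒ 22

a_22 = 22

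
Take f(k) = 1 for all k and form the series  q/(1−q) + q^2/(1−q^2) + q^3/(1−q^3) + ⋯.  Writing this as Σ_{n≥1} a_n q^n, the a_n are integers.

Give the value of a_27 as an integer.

n=27: 1·27 3·9 9·3 27·1  f→[1+1+1+1]=4

a_27 = 4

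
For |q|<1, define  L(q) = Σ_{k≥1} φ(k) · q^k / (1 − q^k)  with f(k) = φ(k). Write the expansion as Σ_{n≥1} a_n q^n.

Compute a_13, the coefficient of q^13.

q^13  k|13↦φ(k): 1:1 13:12  a_13=13

a_13 = 13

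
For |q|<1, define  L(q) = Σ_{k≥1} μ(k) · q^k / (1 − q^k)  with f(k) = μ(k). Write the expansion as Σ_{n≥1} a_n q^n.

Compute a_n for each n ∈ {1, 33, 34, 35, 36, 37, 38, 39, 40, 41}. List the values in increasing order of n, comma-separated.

n=1: 1·1  μ→[1]=1
n=33: 1·33 3·11 11·3 33·1  μ→[1+(-1)+(-1)+1]=0
q^34  k|34↦μ(k): 1:1 2:-1 17:-1 34:1  a_34=0
d|35:{1,5,7,35}  Σμ=1+(-1)+(-1)+1=0
q^36  k|36↦μ(k): 36:0 18:0 12:0 9:0 6:1 4:0 3:-1 2:-1 1:1  a_36=0
[q^37] μ(37)=-1,μ(1)=1 ⇒ 0
[q^38] μ(38)=1,μ(19)=-1,μ(2)=-1,μ(1)=1 ⇒ 0
q^39  k|39↦μ(k): 39:1 13:-1 3:-1 1:1  a_39=0
[q^40] μ(1)=1,μ(2)=-1,μ(4)=0,μ(5)=-1,μ(8)=0,μ(10)=1,μ(20)=0,μ(40)=0 ⇒ 0
d|41:{41,1}  Σμ=(-1)+1=0

1, 0, 0, 0, 0, 0, 0, 0, 0, 0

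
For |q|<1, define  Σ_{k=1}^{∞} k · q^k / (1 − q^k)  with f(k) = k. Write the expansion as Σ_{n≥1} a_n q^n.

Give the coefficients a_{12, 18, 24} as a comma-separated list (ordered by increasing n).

28, 39, 60

n=12: 12·1 6·2 4·3 3·4 2·6 1·12  f→[12+6+4+3+2+1]=28
d|18:{1,2,3,6,9,18}  Σf=1+2+3+6+9+18=39
d|24:{1,2,3,4,6,8,12,24}  Σf=1+2+3+4+6+8+12+24=60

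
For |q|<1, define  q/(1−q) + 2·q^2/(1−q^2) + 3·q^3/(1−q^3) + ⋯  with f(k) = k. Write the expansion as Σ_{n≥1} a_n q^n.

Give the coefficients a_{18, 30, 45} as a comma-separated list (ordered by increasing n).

n=18: 1·18 2·9 3·6 6·3 9·2 18·1  f→[1+2+3+6+9+18]=39
q^30  k|30↦f(k): 1:1 2:2 3:3 5:5 6:6 10:10 15:15 30:30  a_30=72
d|45:{45,15,9,5,3,1}  Σf=45+15+9+5+3+1=78

39, 72, 78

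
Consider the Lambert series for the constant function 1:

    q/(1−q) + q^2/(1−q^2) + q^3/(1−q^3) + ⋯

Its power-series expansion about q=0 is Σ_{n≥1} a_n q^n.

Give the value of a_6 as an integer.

a_6 = 4

n=6: 6·1 3·2 2·3 1·6  f→[1+1+1+1]=4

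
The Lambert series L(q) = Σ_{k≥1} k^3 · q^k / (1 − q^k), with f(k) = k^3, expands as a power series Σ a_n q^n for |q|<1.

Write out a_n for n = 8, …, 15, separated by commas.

585, 757, 1134, 1332, 2044, 2198, 3096, 3528

d|8:{8,4,2,1}  Σf=512+64+8+1=585
d|9:{1,3,9}  Σf=1+27+729=757
[q^10] f(1)=1,f(2)=8,f(5)=125,f(10)=1000 ⇒ 1134
[q^11] f(11)=1331,f(1)=1 ⇒ 1332
d|12:{1,2,3,4,6,12}  Σf=1+8+27+64+216+1728=2044
q^13  k|13↦f(k): 13:2197 1:1  a_13=2198
n=14: 14·1 7·2 2·7 1·14  f→[2744+343+8+1]=3096
[q^15] f(1)=1,f(3)=27,f(5)=125,f(15)=3375 ⇒ 3528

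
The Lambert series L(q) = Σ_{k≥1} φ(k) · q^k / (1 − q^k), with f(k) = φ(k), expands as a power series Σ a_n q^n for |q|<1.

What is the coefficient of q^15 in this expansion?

[q^15] φ(1)=1,φ(3)=2,φ(5)=4,φ(15)=8 ⇒ 15

a_15 = 15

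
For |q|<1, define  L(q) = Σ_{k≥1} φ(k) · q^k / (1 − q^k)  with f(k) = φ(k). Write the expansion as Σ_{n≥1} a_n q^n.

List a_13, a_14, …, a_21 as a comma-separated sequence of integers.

q^13  k|13↦φ(k): 13:12 1:1  a_13=13
d|14:{1,2,7,14}  Σφ=1+1+6+6=14
[q^15] φ(1)=1,φ(3)=2,φ(5)=4,φ(15)=8 ⇒ 15
d|16:{1,2,4,8,16}  Σφ=1+1+2+4+8=16
d|17:{1,17}  Σφ=1+16=17
d|18:{18,9,6,3,2,1}  Σφ=6+6+2+2+1+1=18
d|19:{1,19}  Σφ=1+18=19
q^20  k|20↦φ(k): 20:8 10:4 5:4 4:2 2:1 1:1  a_20=20
[q^21] φ(21)=12,φ(7)=6,φ(3)=2,φ(1)=1 ⇒ 21

13, 14, 15, 16, 17, 18, 19, 20, 21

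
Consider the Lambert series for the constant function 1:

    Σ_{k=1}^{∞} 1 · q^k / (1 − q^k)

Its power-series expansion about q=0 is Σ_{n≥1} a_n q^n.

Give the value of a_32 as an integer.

a_32 = 6

n=32: 32·1 16·2 8·4 4·8 2·16 1·32  f→[1+1+1+1+1+1]=6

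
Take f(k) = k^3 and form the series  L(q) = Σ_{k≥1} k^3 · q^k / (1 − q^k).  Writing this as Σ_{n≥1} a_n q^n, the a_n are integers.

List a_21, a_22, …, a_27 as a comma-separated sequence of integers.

9632, 11988, 12168, 16380, 15751, 19782, 20440

[q^21] f(21)=9261,f(7)=343,f(3)=27,f(1)=1 ⇒ 9632
n=22: 1·22 2·11 11·2 22·1  f→[1+8+1331+10648]=11988
d|23:{23,1}  Σf=12167+1=12168
q^24  k|24↦f(k): 24:13824 12:1728 8:512 6:216 4:64 3:27 2:8 1:1  a_24=16380
d|25:{25,5,1}  Σf=15625+125+1=15751
q^26  k|26↦f(k): 26:17576 13:2197 2:8 1:1  a_26=19782
[q^27] f(1)=1,f(3)=27,f(9)=729,f(27)=19683 ⇒ 20440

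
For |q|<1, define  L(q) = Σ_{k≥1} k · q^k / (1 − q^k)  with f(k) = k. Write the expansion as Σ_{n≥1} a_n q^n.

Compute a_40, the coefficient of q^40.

a_40 = 90

[q^40] f(1)=1,f(2)=2,f(4)=4,f(5)=5,f(8)=8,f(10)=10,f(20)=20,f(40)=40 ⇒ 90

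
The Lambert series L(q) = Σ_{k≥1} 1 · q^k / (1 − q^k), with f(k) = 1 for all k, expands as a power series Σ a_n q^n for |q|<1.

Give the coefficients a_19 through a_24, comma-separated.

2, 6, 4, 4, 2, 8

n=19: 1·19 19·1  f→[1+1]=2
[q^20] f(20)=1,f(10)=1,f(5)=1,f(4)=1,f(2)=1,f(1)=1 ⇒ 6
[q^21] f(21)=1,f(7)=1,f(3)=1,f(1)=1 ⇒ 4
d|22:{22,11,2,1}  Σf=1+1+1+1=4
q^23  k|23↦f(k): 1:1 23:1  a_23=2
q^24  k|24↦f(k): 24:1 12:1 8:1 6:1 4:1 3:1 2:1 1:1  a_24=8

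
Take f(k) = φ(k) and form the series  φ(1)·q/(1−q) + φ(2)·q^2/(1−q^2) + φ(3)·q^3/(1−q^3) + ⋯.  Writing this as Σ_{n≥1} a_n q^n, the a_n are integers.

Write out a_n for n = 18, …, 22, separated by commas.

[q^18] φ(18)=6,φ(9)=6,φ(6)=2,φ(3)=2,φ(2)=1,φ(1)=1 ⇒ 18
n=19: 19·1 1·19  φ→[18+1]=19
q^20  k|20↦φ(k): 1:1 2:1 4:2 5:4 10:4 20:8  a_20=20
n=21: 21·1 7·3 3·7 1·21  φ→[12+6+2+1]=21
[q^22] φ(1)=1,φ(2)=1,φ(11)=10,φ(22)=10 ⇒ 22

18, 19, 20, 21, 22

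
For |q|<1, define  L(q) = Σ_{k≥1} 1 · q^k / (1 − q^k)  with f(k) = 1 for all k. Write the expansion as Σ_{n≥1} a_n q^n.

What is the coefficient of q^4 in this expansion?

n=4: 1·4 2·2 4·1  f→[1+1+1]=3

a_4 = 3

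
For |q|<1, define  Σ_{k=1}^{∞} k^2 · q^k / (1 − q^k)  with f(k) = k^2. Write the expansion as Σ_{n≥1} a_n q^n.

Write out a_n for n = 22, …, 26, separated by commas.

q^22  k|22↦f(k): 22:484 11:121 2:4 1:1  a_22=610
[q^23] f(1)=1,f(23)=529 ⇒ 530
d|24:{1,2,3,4,6,8,12,24}  Σf=1+4+9+16+36+64+144+576=850
d|25:{25,5,1}  Σf=625+25+1=651
q^26  k|26↦f(k): 1:1 2:4 13:169 26:676  a_26=850

610, 530, 850, 651, 850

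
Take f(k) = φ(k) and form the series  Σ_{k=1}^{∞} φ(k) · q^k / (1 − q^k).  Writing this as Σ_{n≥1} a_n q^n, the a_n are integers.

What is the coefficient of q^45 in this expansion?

q^45  k|45↦φ(k): 1:1 3:2 5:4 9:6 15:8 45:24  a_45=45

a_45 = 45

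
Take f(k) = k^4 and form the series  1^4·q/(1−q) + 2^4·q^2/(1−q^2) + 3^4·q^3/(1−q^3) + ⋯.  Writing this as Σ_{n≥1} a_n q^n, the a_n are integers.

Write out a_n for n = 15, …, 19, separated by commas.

51332, 69905, 83522, 112931, 130322

[q^15] f(15)=50625,f(5)=625,f(3)=81,f(1)=1 ⇒ 51332
d|16:{1,2,4,8,16}  Σf=1+16+256+4096+65536=69905
q^17  k|17↦f(k): 1:1 17:83521  a_17=83522
[q^18] f(1)=1,f(2)=16,f(3)=81,f(6)=1296,f(9)=6561,f(18)=104976 ⇒ 112931
n=19: 1·19 19·1  f→[1+130321]=130322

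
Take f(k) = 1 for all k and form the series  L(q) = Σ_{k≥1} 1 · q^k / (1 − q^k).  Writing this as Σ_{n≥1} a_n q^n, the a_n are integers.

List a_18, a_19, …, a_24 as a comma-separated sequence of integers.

6, 2, 6, 4, 4, 2, 8

n=18: 1·18 2·9 3·6 6·3 9·2 18·1  f→[1+1+1+1+1+1]=6
[q^19] f(19)=1,f(1)=1 ⇒ 2
[q^20] f(1)=1,f(2)=1,f(4)=1,f(5)=1,f(10)=1,f(20)=1 ⇒ 6
q^21  k|21↦f(k): 21:1 7:1 3:1 1:1  a_21=4
d|22:{22,11,2,1}  Σf=1+1+1+1=4
n=23: 23·1 1·23  f→[1+1]=2
d|24:{1,2,3,4,6,8,12,24}  Σf=1+1+1+1+1+1+1+1=8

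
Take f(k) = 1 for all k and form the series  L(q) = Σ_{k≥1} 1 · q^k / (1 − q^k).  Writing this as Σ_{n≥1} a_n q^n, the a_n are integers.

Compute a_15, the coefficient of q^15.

q^15  k|15↦f(k): 1:1 3:1 5:1 15:1  a_15=4

a_15 = 4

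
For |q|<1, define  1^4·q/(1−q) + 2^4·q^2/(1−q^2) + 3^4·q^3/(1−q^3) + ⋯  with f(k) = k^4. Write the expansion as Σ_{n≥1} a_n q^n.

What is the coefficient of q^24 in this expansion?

a_24 = 358258

q^24  k|24↦f(k): 24:331776 12:20736 8:4096 6:1296 4:256 3:81 2:16 1:1  a_24=358258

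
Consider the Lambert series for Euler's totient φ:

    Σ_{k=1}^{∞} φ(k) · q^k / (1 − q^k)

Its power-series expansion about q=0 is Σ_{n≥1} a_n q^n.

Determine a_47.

q^47  k|47↦φ(k): 1:1 47:46  a_47=47

a_47 = 47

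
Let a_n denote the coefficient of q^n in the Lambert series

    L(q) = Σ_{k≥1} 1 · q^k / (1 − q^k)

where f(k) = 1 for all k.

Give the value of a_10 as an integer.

d|10:{10,5,2,1}  Σf=1+1+1+1=4

a_10 = 4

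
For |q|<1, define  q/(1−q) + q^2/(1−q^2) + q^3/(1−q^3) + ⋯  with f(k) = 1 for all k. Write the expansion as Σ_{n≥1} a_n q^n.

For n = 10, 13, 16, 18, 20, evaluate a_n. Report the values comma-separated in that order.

d|10:{1,2,5,10}  Σf=1+1+1+1=4
d|13:{13,1}  Σf=1+1=2
n=16: 1·16 2·8 4·4 8·2 16·1  f→[1+1+1+1+1]=5
[q^18] f(18)=1,f(9)=1,f(6)=1,f(3)=1,f(2)=1,f(1)=1 ⇒ 6
[q^20] f(1)=1,f(2)=1,f(4)=1,f(5)=1,f(10)=1,f(20)=1 ⇒ 6

4, 2, 5, 6, 6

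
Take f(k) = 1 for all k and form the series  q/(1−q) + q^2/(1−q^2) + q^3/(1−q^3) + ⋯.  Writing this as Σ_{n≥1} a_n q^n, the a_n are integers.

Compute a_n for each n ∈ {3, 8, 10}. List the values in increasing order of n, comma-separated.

2, 4, 4

[q^3] f(3)=1,f(1)=1 ⇒ 2
n=8: 1·8 2·4 4·2 8·1  f→[1+1+1+1]=4
q^10  k|10↦f(k): 1:1 2:1 5:1 10:1  a_10=4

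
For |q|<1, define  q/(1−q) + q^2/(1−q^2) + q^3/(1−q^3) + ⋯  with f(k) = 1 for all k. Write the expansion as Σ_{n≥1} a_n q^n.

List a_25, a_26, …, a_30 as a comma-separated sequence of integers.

d|25:{25,5,1}  Σf=1+1+1=3
[q^26] f(26)=1,f(13)=1,f(2)=1,f(1)=1 ⇒ 4
q^27  k|27↦f(k): 27:1 9:1 3:1 1:1  a_27=4
d|28:{1,2,4,7,14,28}  Σf=1+1+1+1+1+1=6
q^29  k|29↦f(k): 29:1 1:1  a_29=2
q^30  k|30↦f(k): 30:1 15:1 10:1 6:1 5:1 3:1 2:1 1:1  a_30=8

3, 4, 4, 6, 2, 8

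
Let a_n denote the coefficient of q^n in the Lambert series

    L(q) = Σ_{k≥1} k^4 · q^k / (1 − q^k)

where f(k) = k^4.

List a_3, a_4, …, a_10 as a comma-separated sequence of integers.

82, 273, 626, 1394, 2402, 4369, 6643, 10642

q^3  k|3↦f(k): 3:81 1:1  a_3=82
[q^4] f(1)=1,f(2)=16,f(4)=256 ⇒ 273
[q^5] f(5)=625,f(1)=1 ⇒ 626
[q^6] f(1)=1,f(2)=16,f(3)=81,f(6)=1296 ⇒ 1394
n=7: 7·1 1·7  f→[2401+1]=2402
q^8  k|8↦f(k): 8:4096 4:256 2:16 1:1  a_8=4369
q^9  k|9↦f(k): 9:6561 3:81 1:1  a_9=6643
d|10:{10,5,2,1}  Σf=10000+625+16+1=10642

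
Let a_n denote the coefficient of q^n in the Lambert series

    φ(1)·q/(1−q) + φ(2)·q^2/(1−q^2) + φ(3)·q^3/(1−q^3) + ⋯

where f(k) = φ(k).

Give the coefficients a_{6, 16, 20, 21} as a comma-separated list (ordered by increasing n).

[q^6] φ(1)=1,φ(2)=1,φ(3)=2,φ(6)=2 ⇒ 6
d|16:{1,2,4,8,16}  Σφ=1+1+2+4+8=16
q^20  k|20↦φ(k): 1:1 2:1 4:2 5:4 10:4 20:8  a_20=20
q^21  k|21↦φ(k): 21:12 7:6 3:2 1:1  a_21=21

6, 16, 20, 21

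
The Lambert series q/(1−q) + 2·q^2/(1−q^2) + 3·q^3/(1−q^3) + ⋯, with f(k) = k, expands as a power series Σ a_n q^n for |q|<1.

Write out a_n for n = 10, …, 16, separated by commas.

[q^10] f(1)=1,f(2)=2,f(5)=5,f(10)=10 ⇒ 18
[q^11] f(11)=11,f(1)=1 ⇒ 12
n=12: 12·1 6·2 4·3 3·4 2·6 1·12  f→[12+6+4+3+2+1]=28
q^13  k|13↦f(k): 1:1 13:13  a_13=14
[q^14] f(14)=14,f(7)=7,f(2)=2,f(1)=1 ⇒ 24
d|15:{1,3,5,15}  Σf=1+3+5+15=24
d|16:{1,2,4,8,16}  Σf=1+2+4+8+16=31

18, 12, 28, 14, 24, 24, 31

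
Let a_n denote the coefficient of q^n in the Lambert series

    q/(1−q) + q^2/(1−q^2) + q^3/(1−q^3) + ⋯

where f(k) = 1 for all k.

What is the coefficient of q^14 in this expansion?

d|14:{14,7,2,1}  Σf=1+1+1+1=4

a_14 = 4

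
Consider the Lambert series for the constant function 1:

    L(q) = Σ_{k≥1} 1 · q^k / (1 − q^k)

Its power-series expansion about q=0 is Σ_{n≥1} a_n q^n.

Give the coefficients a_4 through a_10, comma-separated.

3, 2, 4, 2, 4, 3, 4

d|4:{1,2,4}  Σf=1+1+1=3
d|5:{1,5}  Σf=1+1=2
n=6: 1·6 2·3 3·2 6·1  f→[1+1+1+1]=4
[q^7] f(7)=1,f(1)=1 ⇒ 2
d|8:{8,4,2,1}  Σf=1+1+1+1=4
n=9: 1·9 3·3 9·1  f→[1+1+1]=3
q^10  k|10↦f(k): 1:1 2:1 5:1 10:1  a_10=4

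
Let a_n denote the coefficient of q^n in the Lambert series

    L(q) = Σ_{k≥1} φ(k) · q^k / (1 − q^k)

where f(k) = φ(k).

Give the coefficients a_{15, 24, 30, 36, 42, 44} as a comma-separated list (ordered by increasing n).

[q^15] φ(15)=8,φ(5)=4,φ(3)=2,φ(1)=1 ⇒ 15
n=24: 24·1 12·2 8·3 6·4 4·6 3·8 2·12 1·24  φ→[8+4+4+2+2+2+1+1]=24
q^30  k|30↦φ(k): 30:8 15:8 10:4 6:2 5:4 3:2 2:1 1:1  a_30=30
q^36  k|36↦φ(k): 36:12 18:6 12:4 9:6 6:2 4:2 3:2 2:1 1:1  a_36=36
q^42  k|42↦φ(k): 1:1 2:1 3:2 6:2 7:6 14:6 21:12 42:12  a_42=42
n=44: 44·1 22·2 11·4 4·11 2·22 1·44  φ→[20+10+10+2+1+1]=44

15, 24, 30, 36, 42, 44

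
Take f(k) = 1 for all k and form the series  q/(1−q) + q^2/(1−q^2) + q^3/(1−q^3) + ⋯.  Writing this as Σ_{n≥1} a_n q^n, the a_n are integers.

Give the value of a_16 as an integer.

a_16 = 5

d|16:{1,2,4,8,16}  Σf=1+1+1+1+1=5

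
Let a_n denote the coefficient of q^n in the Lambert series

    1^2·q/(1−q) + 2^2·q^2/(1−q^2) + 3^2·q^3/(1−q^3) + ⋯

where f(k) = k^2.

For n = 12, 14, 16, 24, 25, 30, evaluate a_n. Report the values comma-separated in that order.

210, 250, 341, 850, 651, 1300

[q^12] f(1)=1,f(2)=4,f(3)=9,f(4)=16,f(6)=36,f(12)=144 ⇒ 210
q^14  k|14↦f(k): 1:1 2:4 7:49 14:196  a_14=250
[q^16] f(1)=1,f(2)=4,f(4)=16,f(8)=64,f(16)=256 ⇒ 341
q^24  k|24↦f(k): 24:576 12:144 8:64 6:36 4:16 3:9 2:4 1:1  a_24=850
d|25:{1,5,25}  Σf=1+25+625=651
[q^30] f(30)=900,f(15)=225,f(10)=100,f(6)=36,f(5)=25,f(3)=9,f(2)=4,f(1)=1 ⇒ 1300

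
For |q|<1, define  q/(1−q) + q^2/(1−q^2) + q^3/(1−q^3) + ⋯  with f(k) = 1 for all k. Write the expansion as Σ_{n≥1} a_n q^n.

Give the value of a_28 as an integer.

a_28 = 6

d|28:{1,2,4,7,14,28}  Σf=1+1+1+1+1+1=6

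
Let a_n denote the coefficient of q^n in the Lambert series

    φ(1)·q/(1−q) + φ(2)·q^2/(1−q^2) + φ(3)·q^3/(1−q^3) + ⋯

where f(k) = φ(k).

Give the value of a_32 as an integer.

[q^32] φ(32)=16,φ(16)=8,φ(8)=4,φ(4)=2,φ(2)=1,φ(1)=1 ⇒ 32

a_32 = 32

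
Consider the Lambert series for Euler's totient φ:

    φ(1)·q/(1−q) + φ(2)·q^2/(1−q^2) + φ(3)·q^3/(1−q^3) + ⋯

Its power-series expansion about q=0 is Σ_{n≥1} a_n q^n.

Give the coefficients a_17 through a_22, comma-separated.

[q^17] φ(1)=1,φ(17)=16 ⇒ 17
d|18:{18,9,6,3,2,1}  Σφ=6+6+2+2+1+1=18
d|19:{19,1}  Σφ=18+1=19
[q^20] φ(1)=1,φ(2)=1,φ(4)=2,φ(5)=4,φ(10)=4,φ(20)=8 ⇒ 20
d|21:{21,7,3,1}  Σφ=12+6+2+1=21
q^22  k|22↦φ(k): 1:1 2:1 11:10 22:10  a_22=22

17, 18, 19, 20, 21, 22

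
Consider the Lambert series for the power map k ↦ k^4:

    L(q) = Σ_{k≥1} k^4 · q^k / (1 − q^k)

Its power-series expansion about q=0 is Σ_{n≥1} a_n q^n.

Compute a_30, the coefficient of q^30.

a_30 = 872644

[q^30] f(1)=1,f(2)=16,f(3)=81,f(5)=625,f(6)=1296,f(10)=10000,f(15)=50625,f(30)=810000 ⇒ 872644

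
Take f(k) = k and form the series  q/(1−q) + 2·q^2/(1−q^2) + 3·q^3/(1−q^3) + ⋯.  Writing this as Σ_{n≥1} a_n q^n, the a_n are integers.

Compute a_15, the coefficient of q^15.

[q^15] f(15)=15,f(5)=5,f(3)=3,f(1)=1 ⇒ 24

a_15 = 24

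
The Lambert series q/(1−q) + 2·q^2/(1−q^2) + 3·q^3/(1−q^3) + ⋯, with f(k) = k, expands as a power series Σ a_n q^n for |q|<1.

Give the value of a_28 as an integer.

a_28 = 56

n=28: 1·28 2·14 4·7 7·4 14·2 28·1  f→[1+2+4+7+14+28]=56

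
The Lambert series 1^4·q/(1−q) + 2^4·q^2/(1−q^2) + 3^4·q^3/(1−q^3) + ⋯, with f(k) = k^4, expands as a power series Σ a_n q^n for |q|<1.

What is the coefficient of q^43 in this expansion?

a_43 = 3418802

n=43: 43·1 1·43  f→[3418801+1]=3418802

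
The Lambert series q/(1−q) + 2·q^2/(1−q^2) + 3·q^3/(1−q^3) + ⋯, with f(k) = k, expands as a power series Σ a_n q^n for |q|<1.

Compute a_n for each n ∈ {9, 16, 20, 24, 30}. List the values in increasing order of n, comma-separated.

q^9  k|9↦f(k): 9:9 3:3 1:1  a_9=13
d|16:{16,8,4,2,1}  Σf=16+8+4+2+1=31
[q^20] f(1)=1,f(2)=2,f(4)=4,f(5)=5,f(10)=10,f(20)=20 ⇒ 42
n=24: 1·24 2·12 3·8 4·6 6·4 8·3 12·2 24·1  f→[1+2+3+4+6+8+12+24]=60
d|30:{30,15,10,6,5,3,2,1}  Σf=30+15+10+6+5+3+2+1=72

13, 31, 42, 60, 72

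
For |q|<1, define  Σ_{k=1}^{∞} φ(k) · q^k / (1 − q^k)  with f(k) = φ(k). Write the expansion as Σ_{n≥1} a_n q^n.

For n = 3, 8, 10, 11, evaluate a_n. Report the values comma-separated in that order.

d|3:{1,3}  Σφ=1+2=3
d|8:{8,4,2,1}  Σφ=4+2+1+1=8
[q^10] φ(10)=4,φ(5)=4,φ(2)=1,φ(1)=1 ⇒ 10
[q^11] φ(1)=1,φ(11)=10 ⇒ 11

3, 8, 10, 11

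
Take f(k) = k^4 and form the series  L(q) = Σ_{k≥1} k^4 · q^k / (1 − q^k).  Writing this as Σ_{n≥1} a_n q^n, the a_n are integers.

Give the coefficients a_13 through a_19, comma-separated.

28562, 40834, 51332, 69905, 83522, 112931, 130322

[q^13] f(1)=1,f(13)=28561 ⇒ 28562
n=14: 14·1 7·2 2·7 1·14  f→[38416+2401+16+1]=40834
[q^15] f(15)=50625,f(5)=625,f(3)=81,f(1)=1 ⇒ 51332
[q^16] f(16)=65536,f(8)=4096,f(4)=256,f(2)=16,f(1)=1 ⇒ 69905
[q^17] f(17)=83521,f(1)=1 ⇒ 83522
d|18:{1,2,3,6,9,18}  Σf=1+16+81+1296+6561+104976=112931
[q^19] f(1)=1,f(19)=130321 ⇒ 130322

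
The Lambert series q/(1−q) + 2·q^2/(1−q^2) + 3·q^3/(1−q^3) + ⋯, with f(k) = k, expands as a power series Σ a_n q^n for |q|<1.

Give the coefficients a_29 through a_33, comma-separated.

30, 72, 32, 63, 48

[q^29] f(29)=29,f(1)=1 ⇒ 30
n=30: 1·30 2·15 3·10 5·6 6·5 10·3 15·2 30·1  f→[1+2+3+5+6+10+15+30]=72
n=31: 31·1 1·31  f→[31+1]=32
n=32: 32·1 16·2 8·4 4·8 2·16 1·32  f→[32+16+8+4+2+1]=63
n=33: 1·33 3·11 11·3 33·1  f→[1+3+11+33]=48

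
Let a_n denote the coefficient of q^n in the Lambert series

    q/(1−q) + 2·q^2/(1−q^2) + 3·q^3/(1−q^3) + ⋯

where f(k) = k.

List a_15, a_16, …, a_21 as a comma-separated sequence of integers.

24, 31, 18, 39, 20, 42, 32

[q^15] f(1)=1,f(3)=3,f(5)=5,f(15)=15 ⇒ 24
q^16  k|16↦f(k): 1:1 2:2 4:4 8:8 16:16  a_16=31
d|17:{17,1}  Σf=17+1=18
q^18  k|18↦f(k): 1:1 2:2 3:3 6:6 9:9 18:18  a_18=39
n=19: 1·19 19·1  f→[1+19]=20
[q^20] f(20)=20,f(10)=10,f(5)=5,f(4)=4,f(2)=2,f(1)=1 ⇒ 42
n=21: 1·21 3·7 7·3 21·1  f→[1+3+7+21]=32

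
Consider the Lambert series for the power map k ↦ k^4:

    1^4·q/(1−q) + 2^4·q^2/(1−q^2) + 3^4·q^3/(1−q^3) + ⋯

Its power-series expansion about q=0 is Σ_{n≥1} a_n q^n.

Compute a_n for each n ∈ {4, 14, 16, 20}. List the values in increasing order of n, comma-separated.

n=4: 4·1 2·2 1·4  f→[256+16+1]=273
q^14  k|14↦f(k): 1:1 2:16 7:2401 14:38416  a_14=40834
[q^16] f(16)=65536,f(8)=4096,f(4)=256,f(2)=16,f(1)=1 ⇒ 69905
n=20: 20·1 10·2 5·4 4·5 2·10 1·20  f→[160000+10000+625+256+16+1]=170898

273, 40834, 69905, 170898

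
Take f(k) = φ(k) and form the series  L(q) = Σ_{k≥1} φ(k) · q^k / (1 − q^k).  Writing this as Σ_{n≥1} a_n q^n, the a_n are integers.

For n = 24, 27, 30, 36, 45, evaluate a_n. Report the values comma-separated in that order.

[q^24] φ(1)=1,φ(2)=1,φ(3)=2,φ(4)=2,φ(6)=2,φ(8)=4,φ(12)=4,φ(24)=8 ⇒ 24
n=27: 1·27 3·9 9·3 27·1  φ→[1+2+6+18]=27
[q^30] φ(30)=8,φ(15)=8,φ(10)=4,φ(6)=2,φ(5)=4,φ(3)=2,φ(2)=1,φ(1)=1 ⇒ 30
n=36: 36·1 18·2 12·3 9·4 6·6 4·9 3·12 2·18 1·36  φ→[12+6+4+6+2+2+2+1+1]=36
[q^45] φ(1)=1,φ(3)=2,φ(5)=4,φ(9)=6,φ(15)=8,φ(45)=24 ⇒ 45

24, 27, 30, 36, 45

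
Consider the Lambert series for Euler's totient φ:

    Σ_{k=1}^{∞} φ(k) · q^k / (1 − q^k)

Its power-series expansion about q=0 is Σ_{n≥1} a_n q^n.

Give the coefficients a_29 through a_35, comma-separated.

q^29  k|29↦φ(k): 1:1 29:28  a_29=29
q^30  k|30↦φ(k): 30:8 15:8 10:4 6:2 5:4 3:2 2:1 1:1  a_30=30
d|31:{31,1}  Σφ=30+1=31
n=32: 32·1 16·2 8·4 4·8 2·16 1·32  φ→[16+8+4+2+1+1]=32
n=33: 33·1 11·3 3·11 1·33  φ→[20+10+2+1]=33
q^34  k|34↦φ(k): 34:16 17:16 2:1 1:1  a_34=34
d|35:{35,7,5,1}  Σφ=24+6+4+1=35

29, 30, 31, 32, 33, 34, 35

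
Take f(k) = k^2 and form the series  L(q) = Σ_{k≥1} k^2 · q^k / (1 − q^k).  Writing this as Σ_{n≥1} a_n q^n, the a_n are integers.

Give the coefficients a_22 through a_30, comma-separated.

[q^22] f(1)=1,f(2)=4,f(11)=121,f(22)=484 ⇒ 610
n=23: 23·1 1·23  f→[529+1]=530
d|24:{24,12,8,6,4,3,2,1}  Σf=576+144+64+36+16+9+4+1=850
n=25: 1·25 5·5 25·1  f→[1+25+625]=651
[q^26] f(26)=676,f(13)=169,f(2)=4,f(1)=1 ⇒ 850
d|27:{1,3,9,27}  Σf=1+9+81+729=820
d|28:{28,14,7,4,2,1}  Σf=784+196+49+16+4+1=1050
d|29:{1,29}  Σf=1+841=842
n=30: 30·1 15·2 10·3 6·5 5·6 3·10 2·15 1·30  f→[900+225+100+36+25+9+4+1]=1300

610, 530, 850, 651, 850, 820, 1050, 842, 1300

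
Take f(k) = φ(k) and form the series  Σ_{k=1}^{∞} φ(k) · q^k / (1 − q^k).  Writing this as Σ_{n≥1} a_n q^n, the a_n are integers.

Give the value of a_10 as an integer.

d|10:{1,2,5,10}  Σφ=1+1+4+4=10

a_10 = 10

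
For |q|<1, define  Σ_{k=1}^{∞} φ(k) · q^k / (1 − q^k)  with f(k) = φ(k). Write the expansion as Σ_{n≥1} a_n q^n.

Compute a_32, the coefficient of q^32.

n=32: 1·32 2·16 4·8 8·4 16·2 32·1  φ→[1+1+2+4+8+16]=32

a_32 = 32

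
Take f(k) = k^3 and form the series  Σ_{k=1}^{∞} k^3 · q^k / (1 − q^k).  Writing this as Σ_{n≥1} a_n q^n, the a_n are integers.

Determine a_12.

d|12:{12,6,4,3,2,1}  Σf=1728+216+64+27+8+1=2044

a_12 = 2044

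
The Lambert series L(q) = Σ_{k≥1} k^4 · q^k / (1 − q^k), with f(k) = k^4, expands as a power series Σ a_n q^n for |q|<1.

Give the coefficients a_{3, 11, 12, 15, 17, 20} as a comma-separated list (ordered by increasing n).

82, 14642, 22386, 51332, 83522, 170898

d|3:{1,3}  Σf=1+81=82
[q^11] f(1)=1,f(11)=14641 ⇒ 14642
n=12: 1·12 2·6 3·4 4·3 6·2 12·1  f→[1+16+81+256+1296+20736]=22386
[q^15] f(1)=1,f(3)=81,f(5)=625,f(15)=50625 ⇒ 51332
d|17:{1,17}  Σf=1+83521=83522
[q^20] f(20)=160000,f(10)=10000,f(5)=625,f(4)=256,f(2)=16,f(1)=1 ⇒ 170898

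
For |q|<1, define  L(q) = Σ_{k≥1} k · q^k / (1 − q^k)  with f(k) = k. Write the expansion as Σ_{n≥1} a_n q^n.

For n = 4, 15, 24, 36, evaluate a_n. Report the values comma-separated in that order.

7, 24, 60, 91

d|4:{4,2,1}  Σf=4+2+1=7
q^15  k|15↦f(k): 15:15 5:5 3:3 1:1  a_15=24
n=24: 24·1 12·2 8·3 6·4 4·6 3·8 2·12 1·24  f→[24+12+8+6+4+3+2+1]=60
d|36:{36,18,12,9,6,4,3,2,1}  Σf=36+18+12+9+6+4+3+2+1=91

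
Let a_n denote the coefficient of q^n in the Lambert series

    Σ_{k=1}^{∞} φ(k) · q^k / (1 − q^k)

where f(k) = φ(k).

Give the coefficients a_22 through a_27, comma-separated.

[q^22] φ(1)=1,φ(2)=1,φ(11)=10,φ(22)=10 ⇒ 22
[q^23] φ(23)=22,φ(1)=1 ⇒ 23
n=24: 24·1 12·2 8·3 6·4 4·6 3·8 2·12 1·24  φ→[8+4+4+2+2+2+1+1]=24
d|25:{25,5,1}  Σφ=20+4+1=25
d|26:{1,2,13,26}  Σφ=1+1+12+12=26
n=27: 1·27 3·9 9·3 27·1  φ→[1+2+6+18]=27

22, 23, 24, 25, 26, 27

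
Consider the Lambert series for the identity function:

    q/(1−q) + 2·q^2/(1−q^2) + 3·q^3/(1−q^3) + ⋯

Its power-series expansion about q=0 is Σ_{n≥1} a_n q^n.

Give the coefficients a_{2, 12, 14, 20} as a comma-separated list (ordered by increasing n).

3, 28, 24, 42

d|2:{2,1}  Σf=2+1=3
n=12: 12·1 6·2 4·3 3·4 2·6 1·12  f→[12+6+4+3+2+1]=28
q^14  k|14↦f(k): 1:1 2:2 7:7 14:14  a_14=24
n=20: 20·1 10·2 5·4 4·5 2·10 1·20  f→[20+10+5+4+2+1]=42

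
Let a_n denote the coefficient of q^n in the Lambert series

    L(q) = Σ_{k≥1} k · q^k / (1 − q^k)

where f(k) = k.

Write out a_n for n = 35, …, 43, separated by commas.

48, 91, 38, 60, 56, 90, 42, 96, 44

n=35: 1·35 5·7 7·5 35·1  f→[1+5+7+35]=48
q^36  k|36↦f(k): 36:36 18:18 12:12 9:9 6:6 4:4 3:3 2:2 1:1  a_36=91
q^37  k|37↦f(k): 1:1 37:37  a_37=38
d|38:{1,2,19,38}  Σf=1+2+19+38=60
[q^39] f(1)=1,f(3)=3,f(13)=13,f(39)=39 ⇒ 56
[q^40] f(1)=1,f(2)=2,f(4)=4,f(5)=5,f(8)=8,f(10)=10,f(20)=20,f(40)=40 ⇒ 90
[q^41] f(1)=1,f(41)=41 ⇒ 42
q^42  k|42↦f(k): 1:1 2:2 3:3 6:6 7:7 14:14 21:21 42:42  a_42=96
q^43  k|43↦f(k): 43:43 1:1  a_43=44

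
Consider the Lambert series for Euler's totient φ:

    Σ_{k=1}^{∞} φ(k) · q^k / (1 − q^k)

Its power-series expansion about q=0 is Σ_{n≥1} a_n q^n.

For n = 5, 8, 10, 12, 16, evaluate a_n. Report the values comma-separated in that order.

q^5  k|5↦φ(k): 1:1 5:4  a_5=5
[q^8] φ(1)=1,φ(2)=1,φ(4)=2,φ(8)=4 ⇒ 8
n=10: 1·10 2·5 5·2 10·1  φ→[1+1+4+4]=10
d|12:{1,2,3,4,6,12}  Σφ=1+1+2+2+2+4=12
[q^16] φ(16)=8,φ(8)=4,φ(4)=2,φ(2)=1,φ(1)=1 ⇒ 16

5, 8, 10, 12, 16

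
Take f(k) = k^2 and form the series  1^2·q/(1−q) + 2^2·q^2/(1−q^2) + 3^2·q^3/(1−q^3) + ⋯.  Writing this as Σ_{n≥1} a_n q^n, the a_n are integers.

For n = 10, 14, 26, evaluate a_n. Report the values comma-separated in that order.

130, 250, 850

d|10:{10,5,2,1}  Σf=100+25+4+1=130
d|14:{14,7,2,1}  Σf=196+49+4+1=250
n=26: 1·26 2·13 13·2 26·1  f→[1+4+169+676]=850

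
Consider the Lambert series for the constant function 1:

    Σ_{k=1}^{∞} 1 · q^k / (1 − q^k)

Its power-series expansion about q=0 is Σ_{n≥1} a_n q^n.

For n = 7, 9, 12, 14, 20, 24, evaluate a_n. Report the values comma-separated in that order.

2, 3, 6, 4, 6, 8

d|7:{1,7}  Σf=1+1=2
d|9:{9,3,1}  Σf=1+1+1=3
[q^12] f(12)=1,f(6)=1,f(4)=1,f(3)=1,f(2)=1,f(1)=1 ⇒ 6
n=14: 1·14 2·7 7·2 14·1  f→[1+1+1+1]=4
n=20: 1·20 2·10 4·5 5·4 10·2 20·1  f→[1+1+1+1+1+1]=6
[q^24] f(24)=1,f(12)=1,f(8)=1,f(6)=1,f(4)=1,f(3)=1,f(2)=1,f(1)=1 ⇒ 8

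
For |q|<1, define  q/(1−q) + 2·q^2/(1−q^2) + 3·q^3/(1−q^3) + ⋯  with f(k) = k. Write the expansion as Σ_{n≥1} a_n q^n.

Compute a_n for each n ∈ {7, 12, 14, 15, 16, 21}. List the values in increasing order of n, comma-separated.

d|7:{7,1}  Σf=7+1=8
q^12  k|12↦f(k): 1:1 2:2 3:3 4:4 6:6 12:12  a_12=28
q^14  k|14↦f(k): 1:1 2:2 7:7 14:14  a_14=24
n=15: 1·15 3·5 5·3 15·1  f→[1+3+5+15]=24
d|16:{16,8,4,2,1}  Σf=16+8+4+2+1=31
q^21  k|21↦f(k): 1:1 3:3 7:7 21:21  a_21=32

8, 28, 24, 24, 31, 32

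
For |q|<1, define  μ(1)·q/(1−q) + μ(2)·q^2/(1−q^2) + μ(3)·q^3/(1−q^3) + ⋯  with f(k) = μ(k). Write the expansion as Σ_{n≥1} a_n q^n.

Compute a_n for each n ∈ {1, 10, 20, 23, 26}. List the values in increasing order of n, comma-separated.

q^1  k|1↦μ(k): 1:1  a_1=1
q^10  k|10↦μ(k): 1:1 2:-1 5:-1 10:1  a_10=0
q^20  k|20↦μ(k): 20:0 10:1 5:-1 4:0 2:-1 1:1  a_20=0
[q^23] μ(23)=-1,μ(1)=1 ⇒ 0
n=26: 26·1 13·2 2·13 1·26  μ→[1+(-1)+(-1)+1]=0

1, 0, 0, 0, 0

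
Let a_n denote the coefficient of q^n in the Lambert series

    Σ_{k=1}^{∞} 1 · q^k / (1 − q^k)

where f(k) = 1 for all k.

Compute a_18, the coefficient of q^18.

a_18 = 6

[q^18] f(1)=1,f(2)=1,f(3)=1,f(6)=1,f(9)=1,f(18)=1 ⇒ 6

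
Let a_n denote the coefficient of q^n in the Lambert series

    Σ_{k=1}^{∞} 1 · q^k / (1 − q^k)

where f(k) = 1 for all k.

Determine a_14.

a_14 = 4

[q^14] f(14)=1,f(7)=1,f(2)=1,f(1)=1 ⇒ 4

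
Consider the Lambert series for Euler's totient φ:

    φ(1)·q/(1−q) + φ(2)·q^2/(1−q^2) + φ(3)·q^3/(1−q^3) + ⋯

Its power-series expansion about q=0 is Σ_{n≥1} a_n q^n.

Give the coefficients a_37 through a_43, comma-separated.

q^37  k|37↦φ(k): 1:1 37:36  a_37=37
n=38: 1·38 2·19 19·2 38·1  φ→[1+1+18+18]=38
q^39  k|39↦φ(k): 39:24 13:12 3:2 1:1  a_39=39
q^40  k|40↦φ(k): 1:1 2:1 4:2 5:4 8:4 10:4 20:8 40:16  a_40=40
d|41:{41,1}  Σφ=40+1=41
n=42: 42·1 21·2 14·3 7·6 6·7 3·14 2·21 1·42  φ→[12+12+6+6+2+2+1+1]=42
n=43: 1·43 43·1  φ→[1+42]=43

37, 38, 39, 40, 41, 42, 43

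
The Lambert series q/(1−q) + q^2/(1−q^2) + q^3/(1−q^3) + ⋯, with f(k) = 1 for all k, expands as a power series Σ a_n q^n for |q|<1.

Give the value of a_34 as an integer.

[q^34] f(34)=1,f(17)=1,f(2)=1,f(1)=1 ⇒ 4

a_34 = 4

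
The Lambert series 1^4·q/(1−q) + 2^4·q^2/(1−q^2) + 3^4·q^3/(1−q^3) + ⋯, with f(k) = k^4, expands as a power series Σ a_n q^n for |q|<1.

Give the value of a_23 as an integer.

a_23 = 279842

q^23  k|23↦f(k): 1:1 23:279841  a_23=279842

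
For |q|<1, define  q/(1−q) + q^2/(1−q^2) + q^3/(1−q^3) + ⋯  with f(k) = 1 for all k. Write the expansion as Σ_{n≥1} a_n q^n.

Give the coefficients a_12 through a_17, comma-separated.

n=12: 12·1 6·2 4·3 3·4 2·6 1·12  f→[1+1+1+1+1+1]=6
q^13  k|13↦f(k): 13:1 1:1  a_13=2
q^14  k|14↦f(k): 14:1 7:1 2:1 1:1  a_14=4
[q^15] f(1)=1,f(3)=1,f(5)=1,f(15)=1 ⇒ 4
[q^16] f(16)=1,f(8)=1,f(4)=1,f(2)=1,f(1)=1 ⇒ 5
q^17  k|17↦f(k): 1:1 17:1  a_17=2

6, 2, 4, 4, 5, 2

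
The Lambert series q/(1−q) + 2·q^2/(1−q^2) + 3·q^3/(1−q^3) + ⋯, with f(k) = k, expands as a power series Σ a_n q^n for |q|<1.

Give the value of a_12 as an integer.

q^12  k|12↦f(k): 1:1 2:2 3:3 4:4 6:6 12:12  a_12=28

a_12 = 28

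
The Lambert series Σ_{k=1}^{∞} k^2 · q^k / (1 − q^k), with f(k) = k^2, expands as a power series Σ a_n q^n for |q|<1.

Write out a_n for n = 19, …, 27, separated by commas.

[q^19] f(1)=1,f(19)=361 ⇒ 362
[q^20] f(1)=1,f(2)=4,f(4)=16,f(5)=25,f(10)=100,f(20)=400 ⇒ 546
n=21: 1·21 3·7 7·3 21·1  f→[1+9+49+441]=500
[q^22] f(1)=1,f(2)=4,f(11)=121,f(22)=484 ⇒ 610
q^23  k|23↦f(k): 1:1 23:529  a_23=530
q^24  k|24↦f(k): 1:1 2:4 3:9 4:16 6:36 8:64 12:144 24:576  a_24=850
n=25: 1·25 5·5 25·1  f→[1+25+625]=651
n=26: 26·1 13·2 2·13 1·26  f→[676+169+4+1]=850
n=27: 27·1 9·3 3·9 1·27  f→[729+81+9+1]=820

362, 546, 500, 610, 530, 850, 651, 850, 820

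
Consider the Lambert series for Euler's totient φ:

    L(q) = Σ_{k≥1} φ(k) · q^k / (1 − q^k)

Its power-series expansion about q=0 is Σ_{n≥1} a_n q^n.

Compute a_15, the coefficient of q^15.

n=15: 15·1 5·3 3·5 1·15  φ→[8+4+2+1]=15

a_15 = 15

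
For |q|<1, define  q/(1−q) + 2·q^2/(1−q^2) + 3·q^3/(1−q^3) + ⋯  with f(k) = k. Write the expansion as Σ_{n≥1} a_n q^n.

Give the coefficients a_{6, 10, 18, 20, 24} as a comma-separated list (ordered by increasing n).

d|6:{6,3,2,1}  Σf=6+3+2+1=12
[q^10] f(10)=10,f(5)=5,f(2)=2,f(1)=1 ⇒ 18
q^18  k|18↦f(k): 18:18 9:9 6:6 3:3 2:2 1:1  a_18=39
n=20: 1·20 2·10 4·5 5·4 10·2 20·1  f→[1+2+4+5+10+20]=42
n=24: 24·1 12·2 8·3 6·4 4·6 3·8 2·12 1·24  f→[24+12+8+6+4+3+2+1]=60

12, 18, 39, 42, 60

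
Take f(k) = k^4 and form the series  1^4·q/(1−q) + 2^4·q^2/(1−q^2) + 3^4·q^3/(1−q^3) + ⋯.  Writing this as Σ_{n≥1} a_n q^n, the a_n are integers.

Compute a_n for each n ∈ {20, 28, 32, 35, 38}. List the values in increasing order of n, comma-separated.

d|20:{1,2,4,5,10,20}  Σf=1+16+256+625+10000+160000=170898
d|28:{28,14,7,4,2,1}  Σf=614656+38416+2401+256+16+1=655746
d|32:{1,2,4,8,16,32}  Σf=1+16+256+4096+65536+1048576=1118481
[q^35] f(1)=1,f(5)=625,f(7)=2401,f(35)=1500625 ⇒ 1503652
n=38: 38·1 19·2 2·19 1·38  f→[2085136+130321+16+1]=2215474

170898, 655746, 1118481, 1503652, 2215474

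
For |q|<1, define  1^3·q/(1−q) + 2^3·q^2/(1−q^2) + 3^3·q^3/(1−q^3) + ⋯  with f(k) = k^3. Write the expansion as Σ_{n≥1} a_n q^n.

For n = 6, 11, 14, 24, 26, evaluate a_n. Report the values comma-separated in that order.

n=6: 6·1 3·2 2·3 1·6  f→[216+27+8+1]=252
[q^11] f(1)=1,f(11)=1331 ⇒ 1332
d|14:{1,2,7,14}  Σf=1+8+343+2744=3096
n=24: 1·24 2·12 3·8 4·6 6·4 8·3 12·2 24·1  f→[1+8+27+64+216+512+1728+13824]=16380
d|26:{1,2,13,26}  Σf=1+8+2197+17576=19782

252, 1332, 3096, 16380, 19782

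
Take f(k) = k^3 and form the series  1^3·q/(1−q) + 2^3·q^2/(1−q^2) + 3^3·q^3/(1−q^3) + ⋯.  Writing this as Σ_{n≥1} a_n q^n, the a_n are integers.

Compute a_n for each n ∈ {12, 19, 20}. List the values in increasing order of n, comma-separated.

2044, 6860, 9198

[q^12] f(12)=1728,f(6)=216,f(4)=64,f(3)=27,f(2)=8,f(1)=1 ⇒ 2044
[q^19] f(1)=1,f(19)=6859 ⇒ 6860
d|20:{1,2,4,5,10,20}  Σf=1+8+64+125+1000+8000=9198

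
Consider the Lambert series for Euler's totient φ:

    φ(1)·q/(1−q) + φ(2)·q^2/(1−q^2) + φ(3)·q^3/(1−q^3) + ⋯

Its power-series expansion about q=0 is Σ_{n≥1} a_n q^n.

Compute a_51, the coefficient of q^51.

n=51: 51·1 17·3 3·17 1·51  φ→[32+16+2+1]=51

a_51 = 51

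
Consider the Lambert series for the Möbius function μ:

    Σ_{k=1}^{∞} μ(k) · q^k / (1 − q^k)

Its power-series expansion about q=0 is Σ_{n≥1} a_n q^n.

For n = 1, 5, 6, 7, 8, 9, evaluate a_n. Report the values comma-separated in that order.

1, 0, 0, 0, 0, 0

d|1:{1}  Σμ=1=1
[q^5] μ(1)=1,μ(5)=-1 ⇒ 0
d|6:{1,2,3,6}  Σμ=1+(-1)+(-1)+1=0
q^7  k|7↦μ(k): 7:-1 1:1  a_7=0
[q^8] μ(8)=0,μ(4)=0,μ(2)=-1,μ(1)=1 ⇒ 0
q^9  k|9↦μ(k): 1:1 3:-1 9:0  a_9=0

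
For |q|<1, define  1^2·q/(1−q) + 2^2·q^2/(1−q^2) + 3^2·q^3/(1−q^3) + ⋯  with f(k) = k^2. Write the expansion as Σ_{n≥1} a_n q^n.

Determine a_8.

a_8 = 85

q^8  k|8↦f(k): 1:1 2:4 4:16 8:64  a_8=85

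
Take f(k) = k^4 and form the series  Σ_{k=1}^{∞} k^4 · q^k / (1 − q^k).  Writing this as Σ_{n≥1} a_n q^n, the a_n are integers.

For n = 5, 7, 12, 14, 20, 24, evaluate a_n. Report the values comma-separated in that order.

626, 2402, 22386, 40834, 170898, 358258

[q^5] f(5)=625,f(1)=1 ⇒ 626
n=7: 7·1 1·7  f→[2401+1]=2402
[q^12] f(1)=1,f(2)=16,f(3)=81,f(4)=256,f(6)=1296,f(12)=20736 ⇒ 22386
[q^14] f(14)=38416,f(7)=2401,f(2)=16,f(1)=1 ⇒ 40834
d|20:{1,2,4,5,10,20}  Σf=1+16+256+625+10000+160000=170898
n=24: 1·24 2·12 3·8 4·6 6·4 8·3 12·2 24·1  f→[1+16+81+256+1296+4096+20736+331776]=358258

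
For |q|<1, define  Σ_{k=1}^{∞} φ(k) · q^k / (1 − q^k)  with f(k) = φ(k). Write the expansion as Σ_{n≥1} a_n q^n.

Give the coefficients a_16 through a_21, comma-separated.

[q^16] φ(16)=8,φ(8)=4,φ(4)=2,φ(2)=1,φ(1)=1 ⇒ 16
q^17  k|17↦φ(k): 17:16 1:1  a_17=17
d|18:{18,9,6,3,2,1}  Σφ=6+6+2+2+1+1=18
[q^19] φ(1)=1,φ(19)=18 ⇒ 19
d|20:{1,2,4,5,10,20}  Σφ=1+1+2+4+4+8=20
d|21:{1,3,7,21}  Σφ=1+2+6+12=21

16, 17, 18, 19, 20, 21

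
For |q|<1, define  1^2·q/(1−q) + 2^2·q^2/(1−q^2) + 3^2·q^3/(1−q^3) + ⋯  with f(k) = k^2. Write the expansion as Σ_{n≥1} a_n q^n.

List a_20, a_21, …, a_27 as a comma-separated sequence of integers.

[q^20] f(20)=400,f(10)=100,f(5)=25,f(4)=16,f(2)=4,f(1)=1 ⇒ 546
n=21: 1·21 3·7 7·3 21·1  f→[1+9+49+441]=500
d|22:{22,11,2,1}  Σf=484+121+4+1=610
[q^23] f(1)=1,f(23)=529 ⇒ 530
q^24  k|24↦f(k): 1:1 2:4 3:9 4:16 6:36 8:64 12:144 24:576  a_24=850
n=25: 25·1 5·5 1·25  f→[625+25+1]=651
n=26: 1·26 2·13 13·2 26·1  f→[1+4+169+676]=850
d|27:{1,3,9,27}  Σf=1+9+81+729=820

546, 500, 610, 530, 850, 651, 850, 820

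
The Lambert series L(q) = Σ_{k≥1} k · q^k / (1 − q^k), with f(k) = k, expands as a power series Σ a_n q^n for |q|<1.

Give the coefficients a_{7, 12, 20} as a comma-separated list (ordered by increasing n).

[q^7] f(7)=7,f(1)=1 ⇒ 8
d|12:{12,6,4,3,2,1}  Σf=12+6+4+3+2+1=28
[q^20] f(20)=20,f(10)=10,f(5)=5,f(4)=4,f(2)=2,f(1)=1 ⇒ 42

8, 28, 42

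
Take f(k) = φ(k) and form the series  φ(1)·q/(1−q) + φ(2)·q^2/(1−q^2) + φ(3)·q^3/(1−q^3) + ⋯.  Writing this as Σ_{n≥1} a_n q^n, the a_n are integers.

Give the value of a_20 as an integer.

d|20:{20,10,5,4,2,1}  Σφ=8+4+4+2+1+1=20

a_20 = 20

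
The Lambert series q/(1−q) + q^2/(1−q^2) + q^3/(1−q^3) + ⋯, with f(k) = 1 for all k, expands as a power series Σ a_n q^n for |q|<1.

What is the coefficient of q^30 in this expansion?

n=30: 30·1 15·2 10·3 6·5 5·6 3·10 2·15 1·30  f→[1+1+1+1+1+1+1+1]=8

a_30 = 8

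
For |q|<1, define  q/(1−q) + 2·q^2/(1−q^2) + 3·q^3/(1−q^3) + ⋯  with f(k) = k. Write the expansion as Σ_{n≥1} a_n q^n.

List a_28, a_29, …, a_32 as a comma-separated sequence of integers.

[q^28] f(28)=28,f(14)=14,f(7)=7,f(4)=4,f(2)=2,f(1)=1 ⇒ 56
d|29:{29,1}  Σf=29+1=30
n=30: 1·30 2·15 3·10 5·6 6·5 10·3 15·2 30·1  f→[1+2+3+5+6+10+15+30]=72
d|31:{1,31}  Σf=1+31=32
n=32: 32·1 16·2 8·4 4·8 2·16 1·32  f→[32+16+8+4+2+1]=63

56, 30, 72, 32, 63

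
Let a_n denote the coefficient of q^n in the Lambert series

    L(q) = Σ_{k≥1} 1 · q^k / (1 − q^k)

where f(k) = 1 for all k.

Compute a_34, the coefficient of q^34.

d|34:{34,17,2,1}  Σf=1+1+1+1=4

a_34 = 4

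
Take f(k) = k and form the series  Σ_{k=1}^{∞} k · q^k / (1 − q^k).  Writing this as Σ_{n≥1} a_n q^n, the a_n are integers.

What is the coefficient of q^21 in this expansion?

q^21  k|21↦f(k): 1:1 3:3 7:7 21:21  a_21=32

a_21 = 32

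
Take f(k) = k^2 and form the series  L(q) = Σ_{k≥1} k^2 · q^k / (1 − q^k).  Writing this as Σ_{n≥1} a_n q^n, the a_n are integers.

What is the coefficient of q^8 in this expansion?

a_8 = 85

q^8  k|8↦f(k): 8:64 4:16 2:4 1:1  a_8=85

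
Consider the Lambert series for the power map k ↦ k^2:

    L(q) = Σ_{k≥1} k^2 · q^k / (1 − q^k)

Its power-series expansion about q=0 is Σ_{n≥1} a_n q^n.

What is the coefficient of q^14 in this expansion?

a_14 = 250

[q^14] f(14)=196,f(7)=49,f(2)=4,f(1)=1 ⇒ 250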